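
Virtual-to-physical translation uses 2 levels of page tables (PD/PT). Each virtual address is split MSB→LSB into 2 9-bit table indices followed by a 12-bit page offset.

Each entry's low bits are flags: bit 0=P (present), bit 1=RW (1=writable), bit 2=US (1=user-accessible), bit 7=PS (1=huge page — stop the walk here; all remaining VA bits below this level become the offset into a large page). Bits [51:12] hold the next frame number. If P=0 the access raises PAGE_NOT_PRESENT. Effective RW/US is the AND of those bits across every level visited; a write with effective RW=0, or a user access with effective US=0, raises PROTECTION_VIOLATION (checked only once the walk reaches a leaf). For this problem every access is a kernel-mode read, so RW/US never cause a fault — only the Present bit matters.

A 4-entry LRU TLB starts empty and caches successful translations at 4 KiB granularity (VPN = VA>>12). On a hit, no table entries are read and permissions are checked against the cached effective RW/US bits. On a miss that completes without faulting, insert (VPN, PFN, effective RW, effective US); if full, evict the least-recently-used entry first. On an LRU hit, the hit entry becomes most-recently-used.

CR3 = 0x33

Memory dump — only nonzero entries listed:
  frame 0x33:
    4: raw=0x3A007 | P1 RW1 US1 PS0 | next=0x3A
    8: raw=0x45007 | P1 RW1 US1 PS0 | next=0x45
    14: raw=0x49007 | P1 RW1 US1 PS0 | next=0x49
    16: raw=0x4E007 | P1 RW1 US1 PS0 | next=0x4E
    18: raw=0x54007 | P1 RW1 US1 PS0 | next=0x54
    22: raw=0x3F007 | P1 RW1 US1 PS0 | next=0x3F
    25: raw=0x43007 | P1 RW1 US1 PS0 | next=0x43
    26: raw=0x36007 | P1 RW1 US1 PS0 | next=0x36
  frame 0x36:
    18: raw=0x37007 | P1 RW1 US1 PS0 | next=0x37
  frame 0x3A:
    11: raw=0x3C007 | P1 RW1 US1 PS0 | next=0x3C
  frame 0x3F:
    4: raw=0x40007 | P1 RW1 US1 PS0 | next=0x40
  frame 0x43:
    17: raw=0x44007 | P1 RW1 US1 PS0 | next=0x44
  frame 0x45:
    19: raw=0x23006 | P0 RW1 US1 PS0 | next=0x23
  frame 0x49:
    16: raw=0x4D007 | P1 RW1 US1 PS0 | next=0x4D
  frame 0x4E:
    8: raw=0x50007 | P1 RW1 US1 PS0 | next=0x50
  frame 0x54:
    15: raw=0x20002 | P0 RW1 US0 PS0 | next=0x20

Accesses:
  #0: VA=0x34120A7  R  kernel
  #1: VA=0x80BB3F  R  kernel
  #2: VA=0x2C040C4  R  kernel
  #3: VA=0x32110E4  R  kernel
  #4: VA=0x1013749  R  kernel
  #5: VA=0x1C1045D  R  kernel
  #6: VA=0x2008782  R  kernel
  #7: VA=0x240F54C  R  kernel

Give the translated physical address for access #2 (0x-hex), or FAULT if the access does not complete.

Trace:
#0 VA=0x34120A7 (r,kernel):
  L0 @0x33[26] → 0x36007  P=1,RW=1,US=1,PS=0
  L1 @0x36[18] → 0x37007  P=1,RW=1,US=1,PS=0
  ⇒ phys 0x370A7  [2 reads]
#1 VA=0x80BB3F (r,kernel):
  L0 @0x33[4] → 0x3A007  P=1,RW=1,US=1,PS=0
  L1 @0x3A[11] → 0x3C007  P=1,RW=1,US=1,PS=0
  ⇒ phys 0x3CB3F  [2 reads]
#2 VA=0x2C040C4 (r,kernel):
  L0 @0x33[22] → 0x3F007  P=1,RW=1,US=1,PS=0
  L1 @0x3F[4] → 0x40007  P=1,RW=1,US=1,PS=0
  ⇒ phys 0x400C4  [2 reads]
#3 VA=0x32110E4 (r,kernel):
  L0 @0x33[25] → 0x43007  P=1,RW=1,US=1,PS=0
  L1 @0x43[17] → 0x44007  P=1,RW=1,US=1,PS=0
  ⇒ phys 0x440E4  [2 reads]
#4 VA=0x1013749 (r,kernel):
  L0 @0x33[8] → 0x45007  P=1,RW=1,US=1,PS=0
  L1 @0x45[19] → 0x23006  P=0,RW=1,US=1,PS=0
  ⇒ fault: PAGE_NOT_PRESENT  — 2 lookups
#5 VA=0x1C1045D (r,kernel):
  L0 @0x33[14] → 0x49007  P=1,RW=1,US=1,PS=0
  L1 @0x49[16] → 0x4D007  P=1,RW=1,US=1,PS=0
  ⇒ phys 0x4D45D  [2 reads]
#6 VA=0x2008782 (r,kernel):
  L0 @0x33[16] → 0x4E007  P=1,RW=1,US=1,PS=0
  L1 @0x4E[8] → 0x50007  P=1,RW=1,US=1,PS=0
  ⇒ phys 0x50782  [2 reads]
#7 VA=0x240F54C (r,kernel):
  L0 @0x33[18] → 0x54007  P=1,RW=1,US=1,PS=0
  L1 @0x54[15] → 0x20002  P=0,RW=1,US=0,PS=0
  ⇒ fault: PAGE_NOT_PRESENT  — 2 lookups

Access #2 PA: 0x400C4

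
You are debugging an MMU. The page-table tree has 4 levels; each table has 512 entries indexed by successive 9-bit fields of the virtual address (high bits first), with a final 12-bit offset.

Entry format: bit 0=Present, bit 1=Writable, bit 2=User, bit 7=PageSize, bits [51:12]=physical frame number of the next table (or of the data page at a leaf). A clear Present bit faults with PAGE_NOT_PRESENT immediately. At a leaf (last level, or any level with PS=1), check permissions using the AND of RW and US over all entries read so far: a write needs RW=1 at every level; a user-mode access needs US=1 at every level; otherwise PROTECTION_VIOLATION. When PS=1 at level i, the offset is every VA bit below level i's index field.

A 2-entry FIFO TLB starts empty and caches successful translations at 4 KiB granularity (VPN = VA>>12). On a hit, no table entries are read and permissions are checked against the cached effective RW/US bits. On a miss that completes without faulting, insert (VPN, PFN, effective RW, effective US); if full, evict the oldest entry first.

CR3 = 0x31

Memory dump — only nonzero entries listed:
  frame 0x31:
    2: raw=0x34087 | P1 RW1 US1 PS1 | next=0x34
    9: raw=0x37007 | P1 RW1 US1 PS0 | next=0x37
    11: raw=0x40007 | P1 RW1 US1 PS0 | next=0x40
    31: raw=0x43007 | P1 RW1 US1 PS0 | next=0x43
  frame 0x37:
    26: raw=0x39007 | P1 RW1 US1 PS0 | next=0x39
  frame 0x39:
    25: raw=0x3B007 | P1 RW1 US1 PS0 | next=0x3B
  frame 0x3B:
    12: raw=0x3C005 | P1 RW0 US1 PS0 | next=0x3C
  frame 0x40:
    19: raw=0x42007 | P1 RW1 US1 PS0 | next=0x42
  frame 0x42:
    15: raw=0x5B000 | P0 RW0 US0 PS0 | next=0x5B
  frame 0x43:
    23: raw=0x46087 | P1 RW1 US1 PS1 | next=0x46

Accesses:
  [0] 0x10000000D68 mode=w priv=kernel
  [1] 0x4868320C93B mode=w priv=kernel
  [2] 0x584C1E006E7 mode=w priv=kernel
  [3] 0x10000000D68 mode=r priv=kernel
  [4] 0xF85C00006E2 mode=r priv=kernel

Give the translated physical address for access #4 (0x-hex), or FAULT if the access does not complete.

Per-access translation:
#0 VA=0x10000000D68 (w,kernel):
  [0] read 0x31 idx=2: raw=0x34087 flags P=1 W=1 U=1 S=1
  ✓ 0x34D68 (huge @L0)  — 1 lookups
#1 VA=0x4868320C93B (w,kernel):
  [0] read 0x31 idx=9: raw=0x37007 flags P=1 W=1 U=1 S=0
  [1] read 0x37 idx=26: raw=0x39007 flags P=1 W=1 U=1 S=0
  [2] read 0x39 idx=25: raw=0x3B007 flags P=1 W=1 U=1 S=0
  [3] read 0x3B idx=12: raw=0x3C005 flags P=1 W=0 U=1 S=0
  ⇒ fault: PROTECTION_VIOLATION  — 4 lookups
#2 VA=0x584C1E006E7 (w,kernel):
  [0] read 0x31 idx=11: raw=0x40007 flags P=1 W=1 U=1 S=0
  [1] read 0x40 idx=19: raw=0x42007 flags P=1 W=1 U=1 S=0
  [2] read 0x42 idx=15: raw=0x5B000 flags P=0 W=0 U=0 S=0
  ⇒ fault: PAGE_NOT_PRESENT  — 3 lookups
#3 VA=0x10000000D68 (r,kernel):
  TLB hit vpn=0x10000000 → PA=0x34D68
#4 VA=0xF85C00006E2 (r,kernel):
  [0] read 0x31 idx=31: raw=0x43007 flags P=1 W=1 U=1 S=0
  [1] read 0x43 idx=23: raw=0x46087 flags P=1 W=1 U=1 S=1
  ✓ 0x466E2 (huge @L1)  — 2 lookups

Access #4 PA: 0x466E2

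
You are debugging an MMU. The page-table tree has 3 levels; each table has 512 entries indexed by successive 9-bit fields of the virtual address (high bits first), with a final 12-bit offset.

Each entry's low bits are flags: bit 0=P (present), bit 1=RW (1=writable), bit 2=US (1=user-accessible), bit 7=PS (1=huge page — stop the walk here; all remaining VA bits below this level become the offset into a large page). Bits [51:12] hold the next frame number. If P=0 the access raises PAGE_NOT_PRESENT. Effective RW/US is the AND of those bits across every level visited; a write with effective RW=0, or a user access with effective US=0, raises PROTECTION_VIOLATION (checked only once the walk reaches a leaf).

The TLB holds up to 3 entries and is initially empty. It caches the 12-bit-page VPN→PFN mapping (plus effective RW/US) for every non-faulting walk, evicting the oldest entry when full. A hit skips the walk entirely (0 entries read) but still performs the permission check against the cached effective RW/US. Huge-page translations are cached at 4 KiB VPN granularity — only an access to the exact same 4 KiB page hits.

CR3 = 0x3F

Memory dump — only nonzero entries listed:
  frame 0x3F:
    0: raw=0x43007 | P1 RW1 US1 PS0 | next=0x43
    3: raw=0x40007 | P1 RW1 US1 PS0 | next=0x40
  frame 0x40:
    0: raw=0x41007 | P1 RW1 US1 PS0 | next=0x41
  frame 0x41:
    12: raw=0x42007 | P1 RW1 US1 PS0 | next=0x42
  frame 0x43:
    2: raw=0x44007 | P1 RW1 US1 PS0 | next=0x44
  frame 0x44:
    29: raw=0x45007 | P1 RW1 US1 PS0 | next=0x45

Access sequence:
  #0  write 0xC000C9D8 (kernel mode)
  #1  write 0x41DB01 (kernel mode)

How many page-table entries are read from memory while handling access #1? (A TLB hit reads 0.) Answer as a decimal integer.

Per-access translation:
#0 VA=0xC000C9D8 (w,kernel):
  lvl0: tbl 0x3F, slot 3 ⇒ 0x40007 (P1/RW1/US1/PS0)
  lvl1: tbl 0x40, slot 0 ⇒ 0x41007 (P1/RW1/US1/PS0)
  lvl2: tbl 0x41, slot 12 ⇒ 0x42007 (P1/RW1/US1/PS0)
  → PA=0x429D8  (3 entries read)
#1 VA=0x41DB01 (w,kernel):
  lvl0: tbl 0x3F, slot 0 ⇒ 0x43007 (P1/RW1/US1/PS0)
  lvl1: tbl 0x43, slot 2 ⇒ 0x44007 (P1/RW1/US1/PS0)
  lvl2: tbl 0x44, slot 29 ⇒ 0x45007 (P1/RW1/US1/PS0)
  → PA=0x45B01  (3 entries read)

Entries read for #1: 3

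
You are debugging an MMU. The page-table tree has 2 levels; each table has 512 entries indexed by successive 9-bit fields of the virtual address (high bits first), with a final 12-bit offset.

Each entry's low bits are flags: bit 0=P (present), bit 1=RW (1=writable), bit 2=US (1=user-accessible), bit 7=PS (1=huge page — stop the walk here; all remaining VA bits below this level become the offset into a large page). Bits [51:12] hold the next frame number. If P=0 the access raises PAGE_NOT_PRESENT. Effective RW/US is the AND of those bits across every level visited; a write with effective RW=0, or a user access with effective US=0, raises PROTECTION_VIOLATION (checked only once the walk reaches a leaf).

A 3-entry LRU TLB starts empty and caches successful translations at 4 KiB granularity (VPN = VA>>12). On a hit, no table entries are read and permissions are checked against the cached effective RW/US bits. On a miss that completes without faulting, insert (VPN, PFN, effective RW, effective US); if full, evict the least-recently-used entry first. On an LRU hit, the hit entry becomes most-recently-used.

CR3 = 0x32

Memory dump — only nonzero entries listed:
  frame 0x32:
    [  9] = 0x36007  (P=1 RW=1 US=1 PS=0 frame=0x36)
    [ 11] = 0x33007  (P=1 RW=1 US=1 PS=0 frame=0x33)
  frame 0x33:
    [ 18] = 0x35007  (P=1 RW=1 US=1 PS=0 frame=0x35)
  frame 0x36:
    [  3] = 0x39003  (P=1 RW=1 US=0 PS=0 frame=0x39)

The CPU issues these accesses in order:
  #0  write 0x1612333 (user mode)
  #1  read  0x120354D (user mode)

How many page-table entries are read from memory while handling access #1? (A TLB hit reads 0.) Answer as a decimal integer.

Trace:
#0 VA=0x1612333 (w,user):
  L0 @0x32[11] → 0x33007  P=1,RW=1,US=1,PS=0
  L1 @0x33[18] → 0x35007  P=1,RW=1,US=1,PS=0
  → PA=0x35333  (2 entries read)
#1 VA=0x120354D (r,user):
  L0 @0x32[9] → 0x36007  P=1,RW=1,US=1,PS=0
  L1 @0x36[3] → 0x39003  P=1,RW=1,US=0,PS=0
  ⇒ fault: PROTECTION_VIOLATION  — 2 lookups

Entries read for #1: 2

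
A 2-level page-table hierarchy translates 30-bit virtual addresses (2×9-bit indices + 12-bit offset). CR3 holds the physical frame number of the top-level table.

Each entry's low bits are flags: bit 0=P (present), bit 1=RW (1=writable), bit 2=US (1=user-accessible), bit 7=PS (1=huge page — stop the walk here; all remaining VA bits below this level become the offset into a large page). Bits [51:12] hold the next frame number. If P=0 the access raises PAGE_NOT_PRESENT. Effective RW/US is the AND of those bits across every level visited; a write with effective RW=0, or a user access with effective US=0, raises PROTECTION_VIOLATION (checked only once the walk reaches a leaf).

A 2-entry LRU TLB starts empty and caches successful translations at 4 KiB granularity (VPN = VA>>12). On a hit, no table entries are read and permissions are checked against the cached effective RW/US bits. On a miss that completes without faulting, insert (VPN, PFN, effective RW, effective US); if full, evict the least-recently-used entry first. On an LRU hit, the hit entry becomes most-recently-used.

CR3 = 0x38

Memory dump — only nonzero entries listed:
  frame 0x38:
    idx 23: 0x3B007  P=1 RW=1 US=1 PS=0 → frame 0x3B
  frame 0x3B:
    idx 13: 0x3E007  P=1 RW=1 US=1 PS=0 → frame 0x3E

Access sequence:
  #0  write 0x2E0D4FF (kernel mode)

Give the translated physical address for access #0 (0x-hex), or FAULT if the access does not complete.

Trace:
#0 VA=0x2E0D4FF (w,kernel):
  [0] read 0x38 idx=23: raw=0x3B007 flags P=1 W=1 U=1 S=0
  [1] read 0x3B idx=13: raw=0x3E007 flags P=1 W=1 U=1 S=0
  → PA=0x3E4FF  (2 entries read)

Access #0 PA: 0x3E4FF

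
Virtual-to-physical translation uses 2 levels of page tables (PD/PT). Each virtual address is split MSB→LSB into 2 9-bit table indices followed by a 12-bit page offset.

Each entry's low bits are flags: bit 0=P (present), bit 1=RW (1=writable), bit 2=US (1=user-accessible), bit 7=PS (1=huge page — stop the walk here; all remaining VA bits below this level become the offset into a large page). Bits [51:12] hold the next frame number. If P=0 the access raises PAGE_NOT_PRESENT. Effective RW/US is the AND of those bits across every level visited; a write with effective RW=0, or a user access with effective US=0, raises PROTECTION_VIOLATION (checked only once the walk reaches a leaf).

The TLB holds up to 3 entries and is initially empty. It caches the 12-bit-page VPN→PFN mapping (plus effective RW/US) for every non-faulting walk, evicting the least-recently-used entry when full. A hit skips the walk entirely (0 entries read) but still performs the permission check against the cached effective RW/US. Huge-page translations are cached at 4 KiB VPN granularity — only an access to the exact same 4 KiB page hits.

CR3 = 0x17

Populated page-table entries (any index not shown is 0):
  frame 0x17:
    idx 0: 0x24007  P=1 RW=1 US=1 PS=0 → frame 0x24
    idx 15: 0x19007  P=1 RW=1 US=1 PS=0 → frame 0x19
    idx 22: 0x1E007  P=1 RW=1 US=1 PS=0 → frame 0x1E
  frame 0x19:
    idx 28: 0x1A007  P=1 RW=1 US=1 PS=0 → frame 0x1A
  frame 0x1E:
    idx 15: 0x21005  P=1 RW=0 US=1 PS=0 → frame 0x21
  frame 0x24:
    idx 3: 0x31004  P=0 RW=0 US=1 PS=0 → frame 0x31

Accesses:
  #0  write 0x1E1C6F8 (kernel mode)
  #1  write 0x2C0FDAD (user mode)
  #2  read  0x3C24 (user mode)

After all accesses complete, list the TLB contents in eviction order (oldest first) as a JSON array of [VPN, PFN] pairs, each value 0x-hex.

Trace:
#0 VA=0x1E1C6F8 (w,kernel):
  [0] read 0x17 idx=15: raw=0x19007 flags P=1 W=1 U=1 S=0
  [1] read 0x19 idx=28: raw=0x1A007 flags P=1 W=1 U=1 S=0
  → PA=0x1A6F8  (2 entries read)
#1 VA=0x2C0FDAD (w,user):
  [0] read 0x17 idx=22: raw=0x1E007 flags P=1 W=1 U=1 S=0
  [1] read 0x1E idx=15: raw=0x21005 flags P=1 W=0 U=1 S=0
  ✗ PROTECTION_VIOLATION  [2 reads]
#2 VA=0x3C24 (r,user):
  [0] read 0x17 idx=0: raw=0x24007 flags P=1 W=1 U=1 S=0
  [1] read 0x24 idx=3: raw=0x31004 flags P=0 W=0 U=1 S=0
  ✗ PAGE_NOT_PRESENT  [2 reads]

TLB: [["0x1E1C", "0x1A"]]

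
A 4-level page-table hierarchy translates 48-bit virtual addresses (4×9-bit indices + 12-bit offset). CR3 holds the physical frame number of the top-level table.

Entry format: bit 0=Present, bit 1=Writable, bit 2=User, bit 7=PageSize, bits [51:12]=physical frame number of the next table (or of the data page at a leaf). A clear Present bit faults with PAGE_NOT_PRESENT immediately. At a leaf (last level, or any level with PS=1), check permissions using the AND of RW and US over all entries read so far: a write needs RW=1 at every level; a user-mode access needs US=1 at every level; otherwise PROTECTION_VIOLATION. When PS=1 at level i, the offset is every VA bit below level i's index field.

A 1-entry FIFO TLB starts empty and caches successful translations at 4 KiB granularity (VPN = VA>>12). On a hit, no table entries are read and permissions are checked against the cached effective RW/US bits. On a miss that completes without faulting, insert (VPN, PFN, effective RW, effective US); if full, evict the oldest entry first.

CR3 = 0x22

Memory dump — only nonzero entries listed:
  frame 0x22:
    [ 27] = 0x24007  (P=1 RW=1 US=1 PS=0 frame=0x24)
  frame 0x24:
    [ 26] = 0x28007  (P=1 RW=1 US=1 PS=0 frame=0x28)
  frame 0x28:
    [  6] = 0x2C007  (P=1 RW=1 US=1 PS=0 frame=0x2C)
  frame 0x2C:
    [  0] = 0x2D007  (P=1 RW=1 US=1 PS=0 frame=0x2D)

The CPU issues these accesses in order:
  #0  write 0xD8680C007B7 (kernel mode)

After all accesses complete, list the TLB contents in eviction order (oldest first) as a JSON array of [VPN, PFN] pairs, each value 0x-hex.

Per-access translation:
#0 VA=0xD8680C007B7 (w,kernel):
  [0] read 0x22 idx=27: raw=0x24007 flags P=1 W=1 U=1 S=0
  [1] read 0x24 idx=26: raw=0x28007 flags P=1 W=1 U=1 S=0
  [2] read 0x28 idx=6: raw=0x2C007 flags P=1 W=1 U=1 S=0
  [3] read 0x2C idx=0: raw=0x2D007 flags P=1 W=1 U=1 S=0
  ⇒ phys 0x2D7B7  [4 reads]

TLB: [["0xD8680C00", "0x2D"]]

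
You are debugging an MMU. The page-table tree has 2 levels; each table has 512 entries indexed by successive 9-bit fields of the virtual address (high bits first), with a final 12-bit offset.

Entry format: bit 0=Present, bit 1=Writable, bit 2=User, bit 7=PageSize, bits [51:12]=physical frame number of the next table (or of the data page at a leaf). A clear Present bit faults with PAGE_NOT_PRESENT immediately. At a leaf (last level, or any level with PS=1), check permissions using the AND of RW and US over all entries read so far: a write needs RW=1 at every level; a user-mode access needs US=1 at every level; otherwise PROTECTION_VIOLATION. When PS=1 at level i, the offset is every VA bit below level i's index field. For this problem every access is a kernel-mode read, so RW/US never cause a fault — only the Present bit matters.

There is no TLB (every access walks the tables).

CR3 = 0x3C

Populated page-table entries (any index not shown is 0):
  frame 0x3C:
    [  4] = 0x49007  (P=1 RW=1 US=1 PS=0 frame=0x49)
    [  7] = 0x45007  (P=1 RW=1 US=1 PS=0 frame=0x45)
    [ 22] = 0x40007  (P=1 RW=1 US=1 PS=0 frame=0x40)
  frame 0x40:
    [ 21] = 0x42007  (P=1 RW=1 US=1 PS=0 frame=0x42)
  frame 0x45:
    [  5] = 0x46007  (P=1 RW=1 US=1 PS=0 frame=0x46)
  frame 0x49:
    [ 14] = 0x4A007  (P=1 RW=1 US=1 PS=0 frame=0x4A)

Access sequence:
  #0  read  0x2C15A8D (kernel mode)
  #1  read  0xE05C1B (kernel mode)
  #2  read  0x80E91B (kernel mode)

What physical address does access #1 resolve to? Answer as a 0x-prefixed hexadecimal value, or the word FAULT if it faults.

Per-access translation:
#0 VA=0x2C15A8D (r,kernel):
  L0: frame=0x3C idx=22 entry=0x40007 [P=1 RW=1 US=1 PS=0]
  L1: frame=0x40 idx=21 entry=0x42007 [P=1 RW=1 US=1 PS=0]
  ✓ 0x42A8D  — 2 lookups
#1 VA=0xE05C1B (r,kernel):
  L0: frame=0x3C idx=7 entry=0x45007 [P=1 RW=1 US=1 PS=0]
  L1: frame=0x45 idx=5 entry=0x46007 [P=1 RW=1 US=1 PS=0]
  ✓ 0x46C1B  — 2 lookups
#2 VA=0x80E91B (r,kernel):
  L0: frame=0x3C idx=4 entry=0x49007 [P=1 RW=1 US=1 PS=0]
  L1: frame=0x49 idx=14 entry=0x4A007 [P=1 RW=1 US=1 PS=0]
  ✓ 0x4A91B  — 2 lookups

Access #1 PA: 0x46C1B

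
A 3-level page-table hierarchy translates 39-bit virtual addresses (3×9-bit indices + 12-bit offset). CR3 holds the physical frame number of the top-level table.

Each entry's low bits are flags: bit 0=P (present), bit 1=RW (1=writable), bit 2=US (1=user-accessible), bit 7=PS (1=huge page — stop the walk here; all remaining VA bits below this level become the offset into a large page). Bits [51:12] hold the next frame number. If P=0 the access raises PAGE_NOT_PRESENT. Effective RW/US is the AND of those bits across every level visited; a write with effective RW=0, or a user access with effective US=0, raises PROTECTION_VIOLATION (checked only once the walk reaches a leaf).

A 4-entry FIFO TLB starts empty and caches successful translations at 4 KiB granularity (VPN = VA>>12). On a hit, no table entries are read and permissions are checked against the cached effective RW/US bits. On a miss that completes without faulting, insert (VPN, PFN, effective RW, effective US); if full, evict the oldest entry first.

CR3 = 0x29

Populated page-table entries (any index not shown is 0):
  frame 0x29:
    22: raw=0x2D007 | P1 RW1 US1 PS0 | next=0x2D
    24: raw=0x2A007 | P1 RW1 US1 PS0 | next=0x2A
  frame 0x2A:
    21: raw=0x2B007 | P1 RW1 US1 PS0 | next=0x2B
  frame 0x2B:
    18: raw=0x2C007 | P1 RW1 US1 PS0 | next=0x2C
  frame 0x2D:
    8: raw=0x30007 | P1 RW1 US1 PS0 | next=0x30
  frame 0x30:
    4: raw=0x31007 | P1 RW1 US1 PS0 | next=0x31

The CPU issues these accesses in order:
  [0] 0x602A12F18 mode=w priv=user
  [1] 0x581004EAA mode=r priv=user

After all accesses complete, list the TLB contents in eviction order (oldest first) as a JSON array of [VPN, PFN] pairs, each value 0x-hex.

Walk each access:
#0 VA=0x602A12F18 (w,user):
  L0 @0x29[24] → 0x2A007  P=1,RW=1,US=1,PS=0
  L1 @0x2A[21] → 0x2B007  P=1,RW=1,US=1,PS=0
  L2 @0x2B[18] → 0x2C007  P=1,RW=1,US=1,PS=0
  ⇒ phys 0x2CF18  [3 reads]
#1 VA=0x581004EAA (r,user):
  L0 @0x29[22] → 0x2D007  P=1,RW=1,US=1,PS=0
  L1 @0x2D[8] → 0x30007  P=1,RW=1,US=1,PS=0
  L2 @0x30[4] → 0x31007  P=1,RW=1,US=1,PS=0
  ⇒ phys 0x31EAA  [3 reads]

TLB: [["0x602A12", "0x2C"], ["0x581004", "0x31"]]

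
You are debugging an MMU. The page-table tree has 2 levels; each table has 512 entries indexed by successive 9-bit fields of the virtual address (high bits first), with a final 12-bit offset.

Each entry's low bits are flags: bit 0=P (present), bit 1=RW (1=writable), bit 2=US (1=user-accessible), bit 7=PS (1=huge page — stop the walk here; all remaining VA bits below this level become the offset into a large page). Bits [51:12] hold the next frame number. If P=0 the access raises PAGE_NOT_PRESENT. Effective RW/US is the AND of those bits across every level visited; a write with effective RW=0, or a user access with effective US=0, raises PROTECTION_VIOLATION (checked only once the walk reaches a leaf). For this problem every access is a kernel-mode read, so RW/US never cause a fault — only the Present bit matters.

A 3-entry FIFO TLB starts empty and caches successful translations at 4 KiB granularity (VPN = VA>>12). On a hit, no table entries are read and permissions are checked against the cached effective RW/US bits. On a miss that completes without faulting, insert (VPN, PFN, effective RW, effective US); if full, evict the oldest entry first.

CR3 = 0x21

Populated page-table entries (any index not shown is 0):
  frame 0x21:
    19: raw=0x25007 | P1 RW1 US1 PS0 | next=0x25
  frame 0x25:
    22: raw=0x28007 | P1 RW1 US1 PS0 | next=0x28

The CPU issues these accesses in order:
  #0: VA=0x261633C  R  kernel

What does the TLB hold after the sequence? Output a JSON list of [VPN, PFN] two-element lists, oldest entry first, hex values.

Walk each access:
#0 VA=0x261633C (r,kernel):
  [0] read 0x21 idx=19: raw=0x25007 flags P=1 W=1 U=1 S=0
  [1] read 0x25 idx=22: raw=0x28007 flags P=1 W=1 U=1 S=0
  ✓ 0x2833C  — 2 lookups

TLB: [["0x2616", "0x28"]]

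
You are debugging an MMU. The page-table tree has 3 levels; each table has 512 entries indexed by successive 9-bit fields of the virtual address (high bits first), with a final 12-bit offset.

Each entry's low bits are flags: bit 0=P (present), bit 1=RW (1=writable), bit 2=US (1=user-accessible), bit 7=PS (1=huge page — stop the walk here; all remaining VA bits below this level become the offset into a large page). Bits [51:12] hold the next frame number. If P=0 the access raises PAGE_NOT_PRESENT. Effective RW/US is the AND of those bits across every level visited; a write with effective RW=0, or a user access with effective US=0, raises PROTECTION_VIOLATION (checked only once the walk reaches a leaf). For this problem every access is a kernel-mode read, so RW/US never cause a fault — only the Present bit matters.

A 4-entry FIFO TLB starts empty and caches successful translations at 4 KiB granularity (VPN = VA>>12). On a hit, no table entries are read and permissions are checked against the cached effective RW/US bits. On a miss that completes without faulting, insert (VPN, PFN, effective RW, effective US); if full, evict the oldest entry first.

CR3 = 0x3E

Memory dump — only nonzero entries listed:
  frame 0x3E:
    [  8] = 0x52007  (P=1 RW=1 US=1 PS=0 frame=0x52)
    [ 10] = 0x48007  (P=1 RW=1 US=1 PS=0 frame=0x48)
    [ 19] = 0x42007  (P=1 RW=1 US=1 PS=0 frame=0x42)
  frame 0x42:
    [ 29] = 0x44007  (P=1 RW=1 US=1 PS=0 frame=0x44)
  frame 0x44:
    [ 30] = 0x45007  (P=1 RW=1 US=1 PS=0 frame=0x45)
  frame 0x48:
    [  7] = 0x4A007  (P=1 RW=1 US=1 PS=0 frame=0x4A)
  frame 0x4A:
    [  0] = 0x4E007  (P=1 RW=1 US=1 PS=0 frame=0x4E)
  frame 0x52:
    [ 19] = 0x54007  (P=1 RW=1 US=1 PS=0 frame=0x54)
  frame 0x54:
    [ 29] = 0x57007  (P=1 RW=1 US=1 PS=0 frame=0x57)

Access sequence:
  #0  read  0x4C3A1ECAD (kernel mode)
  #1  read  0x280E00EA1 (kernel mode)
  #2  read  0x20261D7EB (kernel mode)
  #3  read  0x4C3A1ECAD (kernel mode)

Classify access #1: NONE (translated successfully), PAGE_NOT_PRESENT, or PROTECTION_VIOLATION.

Per-access translation:
#0 VA=0x4C3A1ECAD (r,kernel):
  L0: frame=0x3E idx=19 entry=0x42007 [P=1 RW=1 US=1 PS=0]
  L1: frame=0x42 idx=29 entry=0x44007 [P=1 RW=1 US=1 PS=0]
  L2: frame=0x44 idx=30 entry=0x45007 [P=1 RW=1 US=1 PS=0]
  ⇒ phys 0x45CAD  [3 reads]
#1 VA=0x280E00EA1 (r,kernel):
  L0: frame=0x3E idx=10 entry=0x48007 [P=1 RW=1 US=1 PS=0]
  L1: frame=0x48 idx=7 entry=0x4A007 [P=1 RW=1 US=1 PS=0]
  L2: frame=0x4A idx=0 entry=0x4E007 [P=1 RW=1 US=1 PS=0]
  ⇒ phys 0x4EEA1  [3 reads]
#2 VA=0x20261D7EB (r,kernel):
  L0: frame=0x3E idx=8 entry=0x52007 [P=1 RW=1 US=1 PS=0]
  L1: frame=0x52 idx=19 entry=0x54007 [P=1 RW=1 US=1 PS=0]
  L2: frame=0x54 idx=29 entry=0x57007 [P=1 RW=1 US=1 PS=0]
  ⇒ phys 0x577EB  [3 reads]
#3 VA=0x4C3A1ECAD (r,kernel):
  TLB hit vpn=0x4C3A1E → PA=0x45CAD

Access #1 fault: NONE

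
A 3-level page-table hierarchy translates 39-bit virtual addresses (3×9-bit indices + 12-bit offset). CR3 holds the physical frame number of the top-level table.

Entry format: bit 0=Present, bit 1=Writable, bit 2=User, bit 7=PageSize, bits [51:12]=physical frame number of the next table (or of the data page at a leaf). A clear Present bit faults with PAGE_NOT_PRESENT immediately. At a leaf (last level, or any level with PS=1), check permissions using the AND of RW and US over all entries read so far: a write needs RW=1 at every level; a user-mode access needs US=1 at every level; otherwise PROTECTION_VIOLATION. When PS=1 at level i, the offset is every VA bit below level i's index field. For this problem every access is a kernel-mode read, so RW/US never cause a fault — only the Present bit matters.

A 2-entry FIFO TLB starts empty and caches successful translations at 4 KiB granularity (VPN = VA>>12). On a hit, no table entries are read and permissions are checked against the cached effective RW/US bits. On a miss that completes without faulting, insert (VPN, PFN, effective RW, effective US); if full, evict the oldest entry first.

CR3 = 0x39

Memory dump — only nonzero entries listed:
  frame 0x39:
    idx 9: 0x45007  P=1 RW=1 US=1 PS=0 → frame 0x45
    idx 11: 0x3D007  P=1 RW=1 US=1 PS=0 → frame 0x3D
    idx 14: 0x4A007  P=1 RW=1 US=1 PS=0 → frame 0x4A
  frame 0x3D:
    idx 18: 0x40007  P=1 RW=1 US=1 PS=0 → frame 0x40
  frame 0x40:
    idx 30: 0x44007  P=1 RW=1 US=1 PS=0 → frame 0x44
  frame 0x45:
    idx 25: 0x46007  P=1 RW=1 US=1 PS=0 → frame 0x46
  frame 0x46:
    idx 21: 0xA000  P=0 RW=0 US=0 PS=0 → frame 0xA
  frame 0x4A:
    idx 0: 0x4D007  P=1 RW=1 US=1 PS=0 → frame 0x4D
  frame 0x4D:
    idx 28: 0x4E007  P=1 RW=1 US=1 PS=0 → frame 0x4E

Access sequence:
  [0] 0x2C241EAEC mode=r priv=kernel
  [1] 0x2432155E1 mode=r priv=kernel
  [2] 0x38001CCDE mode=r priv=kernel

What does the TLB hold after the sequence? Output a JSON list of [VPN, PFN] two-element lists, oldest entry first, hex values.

Trace:
#0 VA=0x2C241EAEC (r,kernel):
  L0 @0x39[11] → 0x3D007  P=1,RW=1,US=1,PS=0
  L1 @0x3D[18] → 0x40007  P=1,RW=1,US=1,PS=0
  L2 @0x40[30] → 0x44007  P=1,RW=1,US=1,PS=0
  → PA=0x44AEC  (3 entries read)
#1 VA=0x2432155E1 (r,kernel):
  L0 @0x39[9] → 0x45007  P=1,RW=1,US=1,PS=0
  L1 @0x45[25] → 0x46007  P=1,RW=1,US=1,PS=0
  L2 @0x46[21] → 0xA000  P=0,RW=0,US=0,PS=0
  ✗ PAGE_NOT_PRESENT  [3 reads]
#2 VA=0x38001CCDE (r,kernel):
  L0 @0x39[14] → 0x4A007  P=1,RW=1,US=1,PS=0
  L1 @0x4A[0] → 0x4D007  P=1,RW=1,US=1,PS=0
  L2 @0x4D[28] → 0x4E007  P=1,RW=1,US=1,PS=0
  → PA=0x4ECDE  (3 entries read)

TLB: [["0x2C241E", "0x44"], ["0x38001C", "0x4E"]]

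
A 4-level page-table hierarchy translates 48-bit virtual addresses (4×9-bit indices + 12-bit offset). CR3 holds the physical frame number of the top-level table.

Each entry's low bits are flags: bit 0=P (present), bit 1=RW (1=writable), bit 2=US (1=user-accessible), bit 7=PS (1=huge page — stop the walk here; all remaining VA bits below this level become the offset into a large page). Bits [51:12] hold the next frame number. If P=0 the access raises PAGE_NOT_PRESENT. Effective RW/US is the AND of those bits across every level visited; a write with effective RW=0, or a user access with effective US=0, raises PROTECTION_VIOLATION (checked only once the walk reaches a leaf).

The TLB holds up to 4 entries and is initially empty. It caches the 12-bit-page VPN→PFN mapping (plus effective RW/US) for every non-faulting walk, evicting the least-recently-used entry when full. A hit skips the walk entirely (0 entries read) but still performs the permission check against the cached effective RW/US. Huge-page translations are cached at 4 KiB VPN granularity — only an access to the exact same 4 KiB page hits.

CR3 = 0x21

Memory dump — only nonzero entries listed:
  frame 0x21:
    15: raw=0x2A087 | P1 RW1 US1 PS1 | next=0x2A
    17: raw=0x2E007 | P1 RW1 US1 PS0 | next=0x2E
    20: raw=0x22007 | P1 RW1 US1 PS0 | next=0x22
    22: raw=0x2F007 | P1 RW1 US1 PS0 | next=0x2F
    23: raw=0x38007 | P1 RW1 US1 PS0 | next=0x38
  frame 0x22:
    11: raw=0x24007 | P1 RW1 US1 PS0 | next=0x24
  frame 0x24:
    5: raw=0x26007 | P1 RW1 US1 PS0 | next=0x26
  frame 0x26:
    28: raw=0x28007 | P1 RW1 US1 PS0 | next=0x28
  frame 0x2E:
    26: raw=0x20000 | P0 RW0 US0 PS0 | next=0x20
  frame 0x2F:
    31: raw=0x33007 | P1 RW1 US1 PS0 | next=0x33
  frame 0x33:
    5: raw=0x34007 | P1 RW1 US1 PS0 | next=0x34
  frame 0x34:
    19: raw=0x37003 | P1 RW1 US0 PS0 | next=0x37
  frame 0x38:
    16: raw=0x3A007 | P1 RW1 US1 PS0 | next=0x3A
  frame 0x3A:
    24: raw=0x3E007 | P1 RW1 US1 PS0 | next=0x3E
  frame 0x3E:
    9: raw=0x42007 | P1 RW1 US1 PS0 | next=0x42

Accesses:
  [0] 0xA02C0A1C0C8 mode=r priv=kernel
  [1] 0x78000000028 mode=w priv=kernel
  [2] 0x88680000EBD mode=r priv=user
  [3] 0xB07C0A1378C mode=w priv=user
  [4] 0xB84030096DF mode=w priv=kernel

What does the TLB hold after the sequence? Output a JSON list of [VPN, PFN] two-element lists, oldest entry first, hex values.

Walk each access:
#0 VA=0xA02C0A1C0C8 (r,kernel):
  L0: frame=0x21 idx=20 entry=0x22007 [P=1 RW=1 US=1 PS=0]
  L1: frame=0x22 idx=11 entry=0x24007 [P=1 RW=1 US=1 PS=0]
  L2: frame=0x24 idx=5 entry=0x26007 [P=1 RW=1 US=1 PS=0]
  L3: frame=0x26 idx=28 entry=0x28007 [P=1 RW=1 US=1 PS=0]
  ⇒ phys 0x280C8  [4 reads]
#1 VA=0x78000000028 (w,kernel):
  L0: frame=0x21 idx=15 entry=0x2A087 [P=1 RW=1 US=1 PS=1]
  ⇒ phys 0x2A028 (huge @L0)  [1 reads]
#2 VA=0x88680000EBD (r,user):
  L0: frame=0x21 idx=17 entry=0x2E007 [P=1 RW=1 US=1 PS=0]
  L1: frame=0x2E idx=26 entry=0x20000 [P=0 RW=0 US=0 PS=0]
  ✗ PAGE_NOT_PRESENT  [2 reads]
#3 VA=0xB07C0A1378C (w,user):
  L0: frame=0x21 idx=22 entry=0x2F007 [P=1 RW=1 US=1 PS=0]
  L1: frame=0x2F idx=31 entry=0x33007 [P=1 RW=1 US=1 PS=0]
  L2: frame=0x33 idx=5 entry=0x34007 [P=1 RW=1 US=1 PS=0]
  L3: frame=0x34 idx=19 entry=0x37003 [P=1 RW=1 US=0 PS=0]
  ✗ PROTECTION_VIOLATION  [4 reads]
#4 VA=0xB84030096DF (w,kernel):
  L0: frame=0x21 idx=23 entry=0x38007 [P=1 RW=1 US=1 PS=0]
  L1: frame=0x38 idx=16 entry=0x3A007 [P=1 RW=1 US=1 PS=0]
  L2: frame=0x3A idx=24 entry=0x3E007 [P=1 RW=1 US=1 PS=0]
  L3: frame=0x3E idx=9 entry=0x42007 [P=1 RW=1 US=1 PS=0]
  ⇒ phys 0x426DF  [4 reads]

TLB: [["0xA02C0A1C", "0x28"], ["0x78000000", "0x2A"], ["0xB8403009", "0x42"]]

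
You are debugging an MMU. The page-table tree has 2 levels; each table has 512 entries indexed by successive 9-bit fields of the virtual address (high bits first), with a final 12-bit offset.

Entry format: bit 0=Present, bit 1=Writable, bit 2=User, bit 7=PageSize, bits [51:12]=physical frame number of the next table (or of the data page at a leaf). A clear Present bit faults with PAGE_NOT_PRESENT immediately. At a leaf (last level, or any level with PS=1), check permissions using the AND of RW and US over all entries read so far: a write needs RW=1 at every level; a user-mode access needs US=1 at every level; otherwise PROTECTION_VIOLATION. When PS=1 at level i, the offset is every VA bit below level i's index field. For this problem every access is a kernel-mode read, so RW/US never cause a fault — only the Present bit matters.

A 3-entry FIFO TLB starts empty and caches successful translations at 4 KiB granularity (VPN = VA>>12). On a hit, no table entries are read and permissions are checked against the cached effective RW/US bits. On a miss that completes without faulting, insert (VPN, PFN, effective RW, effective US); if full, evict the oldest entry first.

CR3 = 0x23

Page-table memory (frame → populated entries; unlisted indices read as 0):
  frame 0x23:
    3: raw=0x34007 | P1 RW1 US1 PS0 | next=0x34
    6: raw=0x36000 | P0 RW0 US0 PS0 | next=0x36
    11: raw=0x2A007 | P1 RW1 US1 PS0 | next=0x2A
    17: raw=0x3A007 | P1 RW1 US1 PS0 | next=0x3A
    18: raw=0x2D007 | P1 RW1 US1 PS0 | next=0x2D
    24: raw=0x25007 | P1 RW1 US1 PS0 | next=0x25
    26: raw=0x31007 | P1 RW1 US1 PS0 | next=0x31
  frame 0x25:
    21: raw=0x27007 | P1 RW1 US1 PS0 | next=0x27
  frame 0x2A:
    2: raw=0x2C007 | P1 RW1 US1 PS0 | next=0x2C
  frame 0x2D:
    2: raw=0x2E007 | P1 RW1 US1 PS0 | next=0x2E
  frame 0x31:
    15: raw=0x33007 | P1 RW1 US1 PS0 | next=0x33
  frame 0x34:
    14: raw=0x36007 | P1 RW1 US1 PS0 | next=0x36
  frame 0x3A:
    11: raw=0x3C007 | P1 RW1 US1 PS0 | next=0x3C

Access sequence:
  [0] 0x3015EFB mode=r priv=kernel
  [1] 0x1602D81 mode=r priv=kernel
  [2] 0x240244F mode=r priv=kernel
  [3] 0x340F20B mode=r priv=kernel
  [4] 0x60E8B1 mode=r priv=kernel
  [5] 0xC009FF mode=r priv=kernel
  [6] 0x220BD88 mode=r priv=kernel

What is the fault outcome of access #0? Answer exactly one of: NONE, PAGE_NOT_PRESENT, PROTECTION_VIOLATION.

Trace:
#0 VA=0x3015EFB (r,kernel):
  lvl0: tbl 0x23, slot 24 ⇒ 0x25007 (P1/RW1/US1/PS0)
  lvl1: tbl 0x25, slot 21 ⇒ 0x27007 (P1/RW1/US1/PS0)
  ⇒ phys 0x27EFB  [2 reads]
#1 VA=0x1602D81 (r,kernel):
  lvl0: tbl 0x23, slot 11 ⇒ 0x2A007 (P1/RW1/US1/PS0)
  lvl1: tbl 0x2A, slot 2 ⇒ 0x2C007 (P1/RW1/US1/PS0)
  ⇒ phys 0x2CD81  [2 reads]
#2 VA=0x240244F (r,kernel):
  lvl0: tbl 0x23, slot 18 ⇒ 0x2D007 (P1/RW1/US1/PS0)
  lvl1: tbl 0x2D, slot 2 ⇒ 0x2E007 (P1/RW1/US1/PS0)
  ⇒ phys 0x2E44F  [2 reads]
#3 VA=0x340F20B (r,kernel):
  lvl0: tbl 0x23, slot 26 ⇒ 0x31007 (P1/RW1/US1/PS0)
  lvl1: tbl 0x31, slot 15 ⇒ 0x33007 (P1/RW1/US1/PS0)
  ⇒ phys 0x3320B  [2 reads]
#4 VA=0x60E8B1 (r,kernel):
  lvl0: tbl 0x23, slot 3 ⇒ 0x34007 (P1/RW1/US1/PS0)
  lvl1: tbl 0x34, slot 14 ⇒ 0x36007 (P1/RW1/US1/PS0)
  ⇒ phys 0x368B1  [2 reads]
#5 VA=0xC009FF (r,kernel):
  lvl0: tbl 0x23, slot 6 ⇒ 0x36000 (P0/RW0/US0/PS0)
  ✗ PAGE_NOT_PRESENT  [1 reads]
#6 VA=0x220BD88 (r,kernel):
  lvl0: tbl 0x23, slot 17 ⇒ 0x3A007 (P1/RW1/US1/PS0)
  lvl1: tbl 0x3A, slot 11 ⇒ 0x3C007 (P1/RW1/US1/PS0)
  ⇒ phys 0x3CD88  [2 reads]

Access #0 fault: NONE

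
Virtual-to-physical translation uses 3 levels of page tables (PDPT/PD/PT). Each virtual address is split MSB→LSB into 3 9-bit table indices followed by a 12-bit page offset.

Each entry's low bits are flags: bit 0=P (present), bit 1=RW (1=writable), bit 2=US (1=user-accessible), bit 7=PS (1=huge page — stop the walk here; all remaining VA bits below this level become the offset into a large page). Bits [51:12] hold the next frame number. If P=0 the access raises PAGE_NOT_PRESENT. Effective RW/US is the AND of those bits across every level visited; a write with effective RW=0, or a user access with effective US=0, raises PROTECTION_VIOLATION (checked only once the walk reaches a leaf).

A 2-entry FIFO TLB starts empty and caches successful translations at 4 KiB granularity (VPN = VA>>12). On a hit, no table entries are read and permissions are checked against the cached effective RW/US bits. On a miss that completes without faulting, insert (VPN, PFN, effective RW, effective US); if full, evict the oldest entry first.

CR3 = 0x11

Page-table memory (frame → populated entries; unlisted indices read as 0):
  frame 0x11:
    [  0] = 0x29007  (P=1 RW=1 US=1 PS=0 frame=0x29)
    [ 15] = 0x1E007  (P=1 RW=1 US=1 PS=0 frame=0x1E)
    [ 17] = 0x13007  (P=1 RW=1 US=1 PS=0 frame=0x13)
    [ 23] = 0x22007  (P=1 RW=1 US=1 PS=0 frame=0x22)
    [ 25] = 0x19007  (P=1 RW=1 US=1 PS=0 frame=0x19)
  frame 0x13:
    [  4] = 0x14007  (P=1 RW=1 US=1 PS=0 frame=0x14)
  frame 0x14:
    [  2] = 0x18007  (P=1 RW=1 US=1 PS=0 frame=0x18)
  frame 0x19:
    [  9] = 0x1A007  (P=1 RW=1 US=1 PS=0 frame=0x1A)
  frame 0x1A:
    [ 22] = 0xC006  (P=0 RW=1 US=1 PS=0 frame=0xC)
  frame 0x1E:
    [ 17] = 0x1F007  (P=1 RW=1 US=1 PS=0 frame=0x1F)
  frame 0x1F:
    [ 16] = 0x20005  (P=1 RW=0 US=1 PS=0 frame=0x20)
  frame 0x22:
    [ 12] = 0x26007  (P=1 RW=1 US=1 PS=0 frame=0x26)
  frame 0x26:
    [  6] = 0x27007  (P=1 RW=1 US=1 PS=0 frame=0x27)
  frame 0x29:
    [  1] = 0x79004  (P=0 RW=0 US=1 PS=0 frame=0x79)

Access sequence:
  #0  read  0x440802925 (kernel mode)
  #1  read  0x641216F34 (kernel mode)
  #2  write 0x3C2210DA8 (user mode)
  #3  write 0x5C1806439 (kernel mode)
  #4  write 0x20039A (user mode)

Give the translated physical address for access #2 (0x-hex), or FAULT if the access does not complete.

Per-access translation:
#0 VA=0x440802925 (r,kernel):
  L0 @0x11[17] → 0x13007  P=1,RW=1,US=1,PS=0
  L1 @0x13[4] → 0x14007  P=1,RW=1,US=1,PS=0
  L2 @0x14[2] → 0x18007  P=1,RW=1,US=1,PS=0
  ⇒ phys 0x18925  [3 reads]
#1 VA=0x641216F34 (r,kernel):
  L0 @0x11[25] → 0x19007  P=1,RW=1,US=1,PS=0
  L1 @0x19[9] → 0x1A007  P=1,RW=1,US=1,PS=0
  L2 @0x1A[22] → 0xC006  P=0,RW=1,US=1,PS=0
  ✗ PAGE_NOT_PRESENT  [3 reads]
#2 VA=0x3C2210DA8 (w,user):
  L0 @0x11[15] → 0x1E007  P=1,RW=1,US=1,PS=0
  L1 @0x1E[17] → 0x1F007  P=1,RW=1,US=1,PS=0
  L2 @0x1F[16] → 0x20005  P=1,RW=0,US=1,PS=0
  ✗ PROTECTION_VIOLATION  [3 reads]
#3 VA=0x5C1806439 (w,kernel):
  L0 @0x11[23] → 0x22007  P=1,RW=1,US=1,PS=0
  L1 @0x22[12] → 0x26007  P=1,RW=1,US=1,PS=0
  L2 @0x26[6] → 0x27007  P=1,RW=1,US=1,PS=0
  ⇒ phys 0x27439  [3 reads]
#4 VA=0x20039A (w,user):
  L0 @0x11[0] → 0x29007  P=1,RW=1,US=1,PS=0
  L1 @0x29[1] → 0x79004  P=0,RW=0,US=1,PS=0
  ✗ PAGE_NOT_PRESENT  [2 reads]

Access #2 PA: FAULT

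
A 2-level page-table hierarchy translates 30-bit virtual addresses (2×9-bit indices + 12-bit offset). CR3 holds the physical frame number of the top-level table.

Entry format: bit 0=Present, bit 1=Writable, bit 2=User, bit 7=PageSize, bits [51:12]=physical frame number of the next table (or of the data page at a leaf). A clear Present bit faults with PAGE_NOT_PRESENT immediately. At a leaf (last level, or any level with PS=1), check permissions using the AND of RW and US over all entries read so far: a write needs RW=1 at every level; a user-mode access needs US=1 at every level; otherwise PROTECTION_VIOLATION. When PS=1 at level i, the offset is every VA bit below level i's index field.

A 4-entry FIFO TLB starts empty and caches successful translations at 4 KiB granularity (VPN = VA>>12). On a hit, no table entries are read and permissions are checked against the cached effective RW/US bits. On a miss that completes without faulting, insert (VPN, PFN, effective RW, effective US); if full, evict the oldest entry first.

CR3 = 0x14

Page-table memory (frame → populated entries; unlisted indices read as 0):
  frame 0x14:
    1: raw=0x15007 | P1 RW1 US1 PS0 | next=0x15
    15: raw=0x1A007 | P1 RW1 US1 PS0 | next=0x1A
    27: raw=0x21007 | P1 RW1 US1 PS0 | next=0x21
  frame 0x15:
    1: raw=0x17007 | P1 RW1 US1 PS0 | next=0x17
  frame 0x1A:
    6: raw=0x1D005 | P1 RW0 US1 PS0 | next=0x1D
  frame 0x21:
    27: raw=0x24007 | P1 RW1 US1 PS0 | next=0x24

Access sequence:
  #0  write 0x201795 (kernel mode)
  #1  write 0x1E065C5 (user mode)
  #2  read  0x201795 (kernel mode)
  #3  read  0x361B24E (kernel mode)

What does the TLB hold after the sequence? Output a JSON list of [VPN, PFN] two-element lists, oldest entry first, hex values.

Trace:
#0 VA=0x201795 (w,kernel):
  L0: frame=0x14 idx=1 entry=0x15007 [P=1 RW=1 US=1 PS=0]
  L1: frame=0x15 idx=1 entry=0x17007 [P=1 RW=1 US=1 PS=0]
  ⇒ phys 0x17795  [2 reads]
#1 VA=0x1E065C5 (w,user):
  L0: frame=0x14 idx=15 entry=0x1A007 [P=1 RW=1 US=1 PS=0]
  L1: frame=0x1A idx=6 entry=0x1D005 [P=1 RW=0 US=1 PS=0]
  ⇒ fault: PROTECTION_VIOLATION  — 2 lookups
#2 VA=0x201795 (r,kernel):
  TLB hit vpn=0x201 → PA=0x17795
#3 VA=0x361B24E (r,kernel):
  L0: frame=0x14 idx=27 entry=0x21007 [P=1 RW=1 US=1 PS=0]
  L1: frame=0x21 idx=27 entry=0x24007 [P=1 RW=1 US=1 PS=0]
  ⇒ phys 0x2424E  [2 reads]

TLB: [["0x201", "0x17"], ["0x361B", "0x24"]]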